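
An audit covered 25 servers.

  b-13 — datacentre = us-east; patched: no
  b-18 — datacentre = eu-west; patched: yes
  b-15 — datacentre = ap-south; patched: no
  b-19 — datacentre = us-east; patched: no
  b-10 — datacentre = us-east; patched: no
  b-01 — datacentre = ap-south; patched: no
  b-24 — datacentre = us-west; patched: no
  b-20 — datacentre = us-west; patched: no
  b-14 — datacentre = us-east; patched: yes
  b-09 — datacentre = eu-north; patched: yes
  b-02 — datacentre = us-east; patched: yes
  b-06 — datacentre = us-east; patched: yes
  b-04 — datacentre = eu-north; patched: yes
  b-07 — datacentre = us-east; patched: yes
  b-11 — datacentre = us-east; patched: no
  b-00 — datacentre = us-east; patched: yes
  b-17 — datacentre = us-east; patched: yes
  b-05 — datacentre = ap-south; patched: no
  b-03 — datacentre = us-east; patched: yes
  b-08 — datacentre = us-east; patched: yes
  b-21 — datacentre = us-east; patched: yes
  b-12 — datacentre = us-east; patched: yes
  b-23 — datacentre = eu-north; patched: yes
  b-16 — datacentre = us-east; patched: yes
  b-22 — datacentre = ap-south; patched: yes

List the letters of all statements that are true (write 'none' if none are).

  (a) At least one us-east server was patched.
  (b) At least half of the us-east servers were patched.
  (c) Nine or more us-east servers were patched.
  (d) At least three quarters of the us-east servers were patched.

|A| = 15, |A ∩ B| = 11, |A ∖ B| = 4.
(a) A ∩ B ≠ ∅ (|A ∩ B| ≥ 1): holds.
(b) |A ∩ B| ≥ |A ∖ B|: holds.
(c) |A ∩ B| ≥ 9: holds.
(d) |A ∩ B| / |A| ≥ 3/4: fails.

(a), (b), (c)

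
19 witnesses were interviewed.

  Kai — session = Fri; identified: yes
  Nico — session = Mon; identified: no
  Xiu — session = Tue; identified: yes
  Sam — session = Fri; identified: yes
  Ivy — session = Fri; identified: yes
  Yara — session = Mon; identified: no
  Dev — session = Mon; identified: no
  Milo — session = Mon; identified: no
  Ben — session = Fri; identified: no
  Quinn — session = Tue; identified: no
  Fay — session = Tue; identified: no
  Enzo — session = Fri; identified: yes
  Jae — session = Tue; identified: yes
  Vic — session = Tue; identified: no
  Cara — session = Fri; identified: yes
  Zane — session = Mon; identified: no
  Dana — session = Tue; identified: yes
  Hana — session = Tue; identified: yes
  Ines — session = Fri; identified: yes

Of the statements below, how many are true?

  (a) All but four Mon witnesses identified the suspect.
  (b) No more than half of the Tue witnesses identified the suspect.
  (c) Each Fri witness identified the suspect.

(a) Mon: |A| = 5, |A ∩ B| = 0; needs |A ∖ B| = 4 — false.
(b) Tue: |A| = 7, |A ∩ B| = 4; needs |A ∩ B| ≤ |A ∖ B| — false.
(c) Fri: |A| = 7, |A ∩ B| = 6; needs A ⊆ B, i.e. every element of A is in B (|A ∖ B| = 0) — false.

0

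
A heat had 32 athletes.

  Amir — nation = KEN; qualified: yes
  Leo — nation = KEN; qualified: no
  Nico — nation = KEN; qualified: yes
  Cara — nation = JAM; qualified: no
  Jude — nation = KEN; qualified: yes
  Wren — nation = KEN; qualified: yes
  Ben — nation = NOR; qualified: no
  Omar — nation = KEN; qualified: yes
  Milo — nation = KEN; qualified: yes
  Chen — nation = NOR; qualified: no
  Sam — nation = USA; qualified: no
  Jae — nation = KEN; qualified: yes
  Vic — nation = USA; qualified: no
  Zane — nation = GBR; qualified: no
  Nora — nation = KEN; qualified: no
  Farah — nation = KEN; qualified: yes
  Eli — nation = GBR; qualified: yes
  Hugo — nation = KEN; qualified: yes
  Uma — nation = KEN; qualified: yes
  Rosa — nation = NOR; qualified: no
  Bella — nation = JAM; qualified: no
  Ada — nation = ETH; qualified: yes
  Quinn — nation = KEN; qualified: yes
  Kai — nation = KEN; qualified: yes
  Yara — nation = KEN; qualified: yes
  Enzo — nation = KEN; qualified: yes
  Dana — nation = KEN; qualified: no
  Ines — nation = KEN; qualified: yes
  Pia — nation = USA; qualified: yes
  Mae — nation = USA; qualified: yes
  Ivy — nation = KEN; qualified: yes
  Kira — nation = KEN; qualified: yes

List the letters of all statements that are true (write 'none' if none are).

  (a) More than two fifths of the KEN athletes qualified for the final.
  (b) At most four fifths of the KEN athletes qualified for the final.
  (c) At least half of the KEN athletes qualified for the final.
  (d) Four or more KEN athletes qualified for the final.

(a), (c), (d)

|A| = 20, |A ∩ B| = 17, |A ∖ B| = 3.
(a) |A ∩ B| / |A| > 2/5: holds.
(b) |A ∩ B| / |A| ≤ 4/5: fails.
(c) |A ∩ B| ≥ |A ∖ B|: holds.
(d) |A ∩ B| ≥ 4: holds.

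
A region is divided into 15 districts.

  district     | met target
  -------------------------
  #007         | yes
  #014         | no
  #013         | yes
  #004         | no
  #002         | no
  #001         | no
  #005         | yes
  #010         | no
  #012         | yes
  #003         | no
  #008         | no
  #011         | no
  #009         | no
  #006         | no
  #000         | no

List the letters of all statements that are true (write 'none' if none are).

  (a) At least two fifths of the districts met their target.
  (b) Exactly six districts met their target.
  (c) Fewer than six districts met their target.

(c)

|A| = 15, |A ∩ B| = 4, |A ∖ B| = 11.
(a) |A ∩ B| / |A| ≥ 2/5: fails.
(b) |A ∩ B| = 6: fails.
(c) |A ∩ B| < 6: holds.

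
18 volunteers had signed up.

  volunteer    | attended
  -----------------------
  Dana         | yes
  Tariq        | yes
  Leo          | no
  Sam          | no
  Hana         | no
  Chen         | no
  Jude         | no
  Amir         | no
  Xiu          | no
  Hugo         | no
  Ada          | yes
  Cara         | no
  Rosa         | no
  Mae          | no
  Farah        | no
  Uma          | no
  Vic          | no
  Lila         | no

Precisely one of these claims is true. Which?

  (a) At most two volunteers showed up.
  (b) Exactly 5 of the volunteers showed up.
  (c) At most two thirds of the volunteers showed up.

(c)

|A| = 18, |A ∩ B| = 3, |A ∖ B| = 15.
(a) requires |A ∩ B| ≤ 2: false.
(b) requires |A ∩ B| = 5: false.
(c) requires |A ∩ B| / |A| ≤ 2/3: true.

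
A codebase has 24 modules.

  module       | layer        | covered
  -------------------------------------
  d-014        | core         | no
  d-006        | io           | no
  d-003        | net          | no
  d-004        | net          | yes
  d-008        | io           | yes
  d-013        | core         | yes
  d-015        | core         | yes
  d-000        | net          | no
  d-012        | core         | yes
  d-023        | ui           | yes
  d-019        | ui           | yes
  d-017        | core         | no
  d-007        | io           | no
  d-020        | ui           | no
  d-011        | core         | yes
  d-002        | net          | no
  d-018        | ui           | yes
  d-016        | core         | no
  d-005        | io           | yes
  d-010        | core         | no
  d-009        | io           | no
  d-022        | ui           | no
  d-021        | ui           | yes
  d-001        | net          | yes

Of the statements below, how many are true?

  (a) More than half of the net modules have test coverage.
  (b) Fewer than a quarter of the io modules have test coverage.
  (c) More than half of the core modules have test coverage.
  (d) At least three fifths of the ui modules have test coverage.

1

(a) net: |A| = 5, |A ∩ B| = 2; needs |A ∩ B| > |A ∖ B| — false.
(b) io: |A| = 5, |A ∩ B| = 2; needs |A ∩ B| / |A| < 1/4 — false.
(c) core: |A| = 8, |A ∩ B| = 4; needs |A ∩ B| > |A ∖ B| — false.
(d) ui: |A| = 6, |A ∩ B| = 4; needs |A ∩ B| / |A| ≥ 3/5 — true.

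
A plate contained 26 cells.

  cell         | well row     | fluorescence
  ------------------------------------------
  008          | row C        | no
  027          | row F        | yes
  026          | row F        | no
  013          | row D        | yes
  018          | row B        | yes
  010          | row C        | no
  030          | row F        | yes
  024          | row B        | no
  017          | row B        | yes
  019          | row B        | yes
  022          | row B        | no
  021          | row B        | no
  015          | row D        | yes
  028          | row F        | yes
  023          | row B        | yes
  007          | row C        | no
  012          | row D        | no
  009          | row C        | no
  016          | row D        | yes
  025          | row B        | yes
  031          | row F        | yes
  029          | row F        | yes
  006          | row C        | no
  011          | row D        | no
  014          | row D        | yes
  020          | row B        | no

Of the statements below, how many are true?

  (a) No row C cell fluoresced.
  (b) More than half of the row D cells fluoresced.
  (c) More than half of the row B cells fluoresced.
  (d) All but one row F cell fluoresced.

4

(a) row C: |A| = 5, |A ∩ B| = 0; needs A ∩ B = ∅ (|A ∩ B| = 0) — true.
(b) row D: |A| = 6, |A ∩ B| = 4; needs |A ∩ B| > |A ∖ B| — true.
(c) row B: |A| = 9, |A ∩ B| = 5; needs |A ∩ B| > |A ∖ B| — true.
(d) row F: |A| = 6, |A ∩ B| = 5; needs |A ∖ B| = 1 — true.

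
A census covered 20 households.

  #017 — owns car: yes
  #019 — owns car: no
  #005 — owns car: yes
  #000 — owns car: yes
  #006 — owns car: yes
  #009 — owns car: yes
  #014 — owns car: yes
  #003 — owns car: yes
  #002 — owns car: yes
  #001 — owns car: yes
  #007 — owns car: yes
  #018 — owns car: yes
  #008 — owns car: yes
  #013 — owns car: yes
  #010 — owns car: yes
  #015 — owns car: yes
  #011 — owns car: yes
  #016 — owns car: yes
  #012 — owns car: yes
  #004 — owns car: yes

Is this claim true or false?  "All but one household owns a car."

True

'All but one household owns a car' holds iff |A ∖ B| = 1.
|A| = 20, |A ∩ B| = 19, |A ∖ B| = 1.
|A ∖ B| = 1, so the statement is true.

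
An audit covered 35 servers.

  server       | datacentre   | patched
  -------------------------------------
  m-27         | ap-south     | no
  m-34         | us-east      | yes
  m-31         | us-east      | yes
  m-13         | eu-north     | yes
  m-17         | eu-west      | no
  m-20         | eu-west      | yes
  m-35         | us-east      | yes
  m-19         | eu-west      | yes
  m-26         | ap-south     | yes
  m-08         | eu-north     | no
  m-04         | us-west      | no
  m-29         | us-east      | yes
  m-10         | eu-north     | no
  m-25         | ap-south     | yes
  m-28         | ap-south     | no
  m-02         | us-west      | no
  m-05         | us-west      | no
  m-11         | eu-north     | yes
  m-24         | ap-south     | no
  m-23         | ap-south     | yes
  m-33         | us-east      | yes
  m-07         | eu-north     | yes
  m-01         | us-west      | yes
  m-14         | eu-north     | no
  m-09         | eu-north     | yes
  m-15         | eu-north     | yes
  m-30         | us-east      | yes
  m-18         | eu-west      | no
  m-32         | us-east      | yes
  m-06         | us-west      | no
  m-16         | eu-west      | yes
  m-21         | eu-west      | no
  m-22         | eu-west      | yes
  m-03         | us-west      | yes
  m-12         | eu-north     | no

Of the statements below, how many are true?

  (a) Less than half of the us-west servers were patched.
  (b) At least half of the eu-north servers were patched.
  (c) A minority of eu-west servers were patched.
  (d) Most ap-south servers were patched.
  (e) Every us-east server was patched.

3

(a) us-west: |A| = 6, |A ∩ B| = 2; needs |A ∩ B| < |A ∖ B| — true.
(b) eu-north: |A| = 9, |A ∩ B| = 5; needs |A ∩ B| ≥ |A ∖ B| — true.
(c) eu-west: |A| = 7, |A ∩ B| = 4; needs |A ∩ B| < |A ∖ B| — false.
(d) ap-south: |A| = 6, |A ∩ B| = 3; needs |A ∩ B| > |A ∖ B| — false.
(e) us-east: |A| = 7, |A ∩ B| = 7; needs A ⊆ B, i.e. every element of A is in B (|A ∖ B| = 0) — true.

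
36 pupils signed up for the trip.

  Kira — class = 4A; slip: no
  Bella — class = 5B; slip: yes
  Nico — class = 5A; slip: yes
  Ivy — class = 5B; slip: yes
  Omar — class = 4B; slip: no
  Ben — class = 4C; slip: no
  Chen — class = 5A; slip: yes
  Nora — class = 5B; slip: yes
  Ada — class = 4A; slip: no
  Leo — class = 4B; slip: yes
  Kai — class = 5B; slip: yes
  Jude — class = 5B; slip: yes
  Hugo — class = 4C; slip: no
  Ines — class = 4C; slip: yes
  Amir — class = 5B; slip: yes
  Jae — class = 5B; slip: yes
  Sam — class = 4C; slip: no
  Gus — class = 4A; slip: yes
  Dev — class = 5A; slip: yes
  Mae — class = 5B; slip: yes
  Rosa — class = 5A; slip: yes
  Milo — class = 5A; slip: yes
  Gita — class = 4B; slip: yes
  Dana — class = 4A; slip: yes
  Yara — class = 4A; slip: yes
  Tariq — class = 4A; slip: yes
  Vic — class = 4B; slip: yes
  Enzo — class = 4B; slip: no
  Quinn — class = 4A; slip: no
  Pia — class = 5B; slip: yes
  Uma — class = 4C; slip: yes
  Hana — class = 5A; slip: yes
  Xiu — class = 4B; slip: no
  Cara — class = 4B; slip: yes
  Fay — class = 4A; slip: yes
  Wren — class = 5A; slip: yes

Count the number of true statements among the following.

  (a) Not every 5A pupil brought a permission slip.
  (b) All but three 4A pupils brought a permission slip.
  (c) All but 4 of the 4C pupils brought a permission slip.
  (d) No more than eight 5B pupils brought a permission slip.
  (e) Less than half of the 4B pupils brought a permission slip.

1

(a) 5A: |A| = 7, |A ∩ B| = 7; needs A ⊄ B (|A ∖ B| ≥ 1) — false.
(b) 4A: |A| = 8, |A ∩ B| = 5; needs |A ∖ B| = 3 — true.
(c) 4C: |A| = 5, |A ∩ B| = 2; needs |A ∖ B| = 4 — false.
(d) 5B: |A| = 9, |A ∩ B| = 9; needs |A ∩ B| ≤ 8 — false.
(e) 4B: |A| = 7, |A ∩ B| = 4; needs |A ∩ B| < |A ∖ B| — false.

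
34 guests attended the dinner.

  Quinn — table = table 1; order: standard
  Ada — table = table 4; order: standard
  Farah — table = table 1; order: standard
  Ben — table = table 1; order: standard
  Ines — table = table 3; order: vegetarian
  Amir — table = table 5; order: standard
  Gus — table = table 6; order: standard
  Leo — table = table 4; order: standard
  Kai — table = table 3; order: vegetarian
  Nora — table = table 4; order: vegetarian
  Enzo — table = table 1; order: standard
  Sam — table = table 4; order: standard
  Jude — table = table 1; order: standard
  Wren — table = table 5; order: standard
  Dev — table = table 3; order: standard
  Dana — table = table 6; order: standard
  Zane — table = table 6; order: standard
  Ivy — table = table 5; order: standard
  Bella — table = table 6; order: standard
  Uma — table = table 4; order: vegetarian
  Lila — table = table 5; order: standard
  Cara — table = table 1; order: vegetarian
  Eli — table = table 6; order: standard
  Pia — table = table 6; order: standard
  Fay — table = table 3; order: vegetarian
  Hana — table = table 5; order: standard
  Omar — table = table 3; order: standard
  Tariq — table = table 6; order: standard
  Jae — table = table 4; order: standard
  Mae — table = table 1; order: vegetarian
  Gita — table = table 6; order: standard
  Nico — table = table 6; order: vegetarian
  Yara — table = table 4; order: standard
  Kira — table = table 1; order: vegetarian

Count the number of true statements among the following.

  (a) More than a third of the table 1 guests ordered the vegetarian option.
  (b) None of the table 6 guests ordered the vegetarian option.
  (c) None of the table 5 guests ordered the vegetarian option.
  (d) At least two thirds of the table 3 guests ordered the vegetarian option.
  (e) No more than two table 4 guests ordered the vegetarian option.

(a) table 1: |A| = 8, |A ∩ B| = 3; needs |A ∩ B| / |A| > 1/3 — true.
(b) table 6: |A| = 9, |A ∩ B| = 1; needs A ∩ B = ∅ (|A ∩ B| = 0) — false.
(c) table 5: |A| = 5, |A ∩ B| = 0; needs A ∩ B = ∅ (|A ∩ B| = 0) — true.
(d) table 3: |A| = 5, |A ∩ B| = 3; needs |A ∩ B| / |A| ≥ 2/3 — false.
(e) table 4: |A| = 7, |A ∩ B| = 2; needs |A ∩ B| ≤ 2 — true.

3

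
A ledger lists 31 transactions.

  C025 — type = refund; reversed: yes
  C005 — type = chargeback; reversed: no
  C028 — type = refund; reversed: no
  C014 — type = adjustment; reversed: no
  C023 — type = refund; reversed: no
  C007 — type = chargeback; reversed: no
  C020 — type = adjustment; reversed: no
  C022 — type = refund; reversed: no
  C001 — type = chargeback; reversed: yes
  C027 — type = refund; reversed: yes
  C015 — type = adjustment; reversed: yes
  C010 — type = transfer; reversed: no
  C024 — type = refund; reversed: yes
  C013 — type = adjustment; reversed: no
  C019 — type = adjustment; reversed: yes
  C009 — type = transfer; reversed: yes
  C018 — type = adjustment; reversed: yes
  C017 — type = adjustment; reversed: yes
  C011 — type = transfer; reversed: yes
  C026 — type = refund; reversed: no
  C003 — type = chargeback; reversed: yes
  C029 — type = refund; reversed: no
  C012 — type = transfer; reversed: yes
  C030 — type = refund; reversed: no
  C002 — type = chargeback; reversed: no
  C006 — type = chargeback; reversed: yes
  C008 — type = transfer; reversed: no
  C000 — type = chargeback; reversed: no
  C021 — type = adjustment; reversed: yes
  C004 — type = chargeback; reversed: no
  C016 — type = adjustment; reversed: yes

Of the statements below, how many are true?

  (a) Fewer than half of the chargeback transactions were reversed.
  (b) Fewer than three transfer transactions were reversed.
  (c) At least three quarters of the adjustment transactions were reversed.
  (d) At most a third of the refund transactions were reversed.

2

(a) chargeback: |A| = 8, |A ∩ B| = 3; needs |A ∩ B| < |A ∖ B| — true.
(b) transfer: |A| = 5, |A ∩ B| = 3; needs |A ∩ B| < 3 — false.
(c) adjustment: |A| = 9, |A ∩ B| = 6; needs |A ∩ B| / |A| ≥ 3/4 — false.
(d) refund: |A| = 9, |A ∩ B| = 3; needs |A ∩ B| / |A| ≤ 1/3 — true.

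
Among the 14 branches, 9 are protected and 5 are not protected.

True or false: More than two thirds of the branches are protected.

The determiner here denotes the relation: |A ∩ B| / |A| > 2/3.
|A| = 14, |A ∩ B| = 9, |A ∖ B| = 5.
|A ∩ B|/|A| = 9/14, so the statement is false.

False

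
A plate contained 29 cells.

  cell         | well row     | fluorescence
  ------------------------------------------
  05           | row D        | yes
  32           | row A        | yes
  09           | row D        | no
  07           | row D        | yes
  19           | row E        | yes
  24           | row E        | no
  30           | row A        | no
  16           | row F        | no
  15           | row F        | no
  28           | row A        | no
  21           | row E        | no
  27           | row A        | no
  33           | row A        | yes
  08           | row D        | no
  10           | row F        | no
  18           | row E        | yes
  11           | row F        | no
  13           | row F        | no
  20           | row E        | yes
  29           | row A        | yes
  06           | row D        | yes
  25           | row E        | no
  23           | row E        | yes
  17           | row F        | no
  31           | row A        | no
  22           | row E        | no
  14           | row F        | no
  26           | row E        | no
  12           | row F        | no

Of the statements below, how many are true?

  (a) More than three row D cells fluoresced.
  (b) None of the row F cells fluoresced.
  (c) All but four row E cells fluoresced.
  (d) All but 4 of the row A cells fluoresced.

2

(a) row D: |A| = 5, |A ∩ B| = 3; needs |A ∩ B| > 3 — false.
(b) row F: |A| = 8, |A ∩ B| = 0; needs A ∩ B = ∅ (|A ∩ B| = 0) — true.
(c) row E: |A| = 9, |A ∩ B| = 4; needs |A ∖ B| = 4 — false.
(d) row A: |A| = 7, |A ∩ B| = 3; needs |A ∖ B| = 4 — true.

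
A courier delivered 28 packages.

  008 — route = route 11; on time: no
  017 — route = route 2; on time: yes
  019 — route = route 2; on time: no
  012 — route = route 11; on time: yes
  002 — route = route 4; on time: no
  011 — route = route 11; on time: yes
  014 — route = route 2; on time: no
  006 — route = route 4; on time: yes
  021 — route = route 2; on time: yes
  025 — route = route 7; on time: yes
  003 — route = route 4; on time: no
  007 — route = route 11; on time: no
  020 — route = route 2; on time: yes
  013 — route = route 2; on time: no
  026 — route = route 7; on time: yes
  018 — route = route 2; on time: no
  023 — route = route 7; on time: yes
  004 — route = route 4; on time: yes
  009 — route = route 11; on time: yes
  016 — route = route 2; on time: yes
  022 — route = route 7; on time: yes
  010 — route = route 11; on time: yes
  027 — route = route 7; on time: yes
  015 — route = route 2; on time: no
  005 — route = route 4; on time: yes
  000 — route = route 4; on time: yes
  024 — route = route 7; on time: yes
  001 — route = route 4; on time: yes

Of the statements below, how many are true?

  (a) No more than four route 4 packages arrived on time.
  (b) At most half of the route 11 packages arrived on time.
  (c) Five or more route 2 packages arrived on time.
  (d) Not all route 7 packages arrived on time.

0

(a) route 4: |A| = 7, |A ∩ B| = 5; needs |A ∩ B| ≤ 4 — false.
(b) route 11: |A| = 6, |A ∩ B| = 4; needs |A ∩ B| ≤ |A ∖ B| — false.
(c) route 2: |A| = 9, |A ∩ B| = 4; needs |A ∩ B| ≥ 5 — false.
(d) route 7: |A| = 6, |A ∩ B| = 6; needs A ⊄ B (|A ∖ B| ≥ 1) — false.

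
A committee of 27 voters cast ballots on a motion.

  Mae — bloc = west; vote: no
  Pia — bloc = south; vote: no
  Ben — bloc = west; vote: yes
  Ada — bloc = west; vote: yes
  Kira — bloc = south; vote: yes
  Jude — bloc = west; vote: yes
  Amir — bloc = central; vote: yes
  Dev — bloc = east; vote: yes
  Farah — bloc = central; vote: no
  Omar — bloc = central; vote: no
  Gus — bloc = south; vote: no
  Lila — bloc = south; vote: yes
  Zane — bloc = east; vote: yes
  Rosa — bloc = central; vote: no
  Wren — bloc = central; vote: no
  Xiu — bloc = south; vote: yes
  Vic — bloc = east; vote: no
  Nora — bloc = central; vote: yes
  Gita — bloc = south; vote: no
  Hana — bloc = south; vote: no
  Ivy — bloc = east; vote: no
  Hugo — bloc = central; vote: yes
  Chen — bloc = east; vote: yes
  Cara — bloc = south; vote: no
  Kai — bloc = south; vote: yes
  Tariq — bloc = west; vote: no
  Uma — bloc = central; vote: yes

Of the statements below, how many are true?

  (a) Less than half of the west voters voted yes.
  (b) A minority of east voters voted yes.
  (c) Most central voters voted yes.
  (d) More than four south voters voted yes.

0

(a) west: |A| = 5, |A ∩ B| = 3; needs |A ∩ B| < |A ∖ B| — false.
(b) east: |A| = 5, |A ∩ B| = 3; needs |A ∩ B| < |A ∖ B| — false.
(c) central: |A| = 8, |A ∩ B| = 4; needs |A ∩ B| > |A ∖ B| — false.
(d) south: |A| = 9, |A ∩ B| = 4; needs |A ∩ B| > 4 — false.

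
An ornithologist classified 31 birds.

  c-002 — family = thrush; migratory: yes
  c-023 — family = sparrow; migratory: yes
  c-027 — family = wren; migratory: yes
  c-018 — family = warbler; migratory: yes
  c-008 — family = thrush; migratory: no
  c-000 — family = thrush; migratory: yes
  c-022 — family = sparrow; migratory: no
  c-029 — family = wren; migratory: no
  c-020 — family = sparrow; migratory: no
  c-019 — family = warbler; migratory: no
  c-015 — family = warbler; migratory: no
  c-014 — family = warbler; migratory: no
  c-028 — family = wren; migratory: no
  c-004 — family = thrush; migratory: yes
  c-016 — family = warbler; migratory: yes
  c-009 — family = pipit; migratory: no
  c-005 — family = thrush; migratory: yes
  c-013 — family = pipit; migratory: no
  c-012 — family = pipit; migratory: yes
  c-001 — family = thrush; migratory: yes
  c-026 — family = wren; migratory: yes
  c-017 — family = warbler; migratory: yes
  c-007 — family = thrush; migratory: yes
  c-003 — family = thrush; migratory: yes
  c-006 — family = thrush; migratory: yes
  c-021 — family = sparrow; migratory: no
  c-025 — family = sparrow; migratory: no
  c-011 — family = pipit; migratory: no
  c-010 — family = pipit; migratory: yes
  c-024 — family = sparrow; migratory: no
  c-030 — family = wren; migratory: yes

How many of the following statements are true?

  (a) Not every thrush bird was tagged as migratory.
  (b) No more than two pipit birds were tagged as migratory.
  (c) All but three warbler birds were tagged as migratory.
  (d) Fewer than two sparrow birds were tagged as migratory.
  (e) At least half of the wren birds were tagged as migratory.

5

(a) thrush: |A| = 9, |A ∩ B| = 8; needs A ⊄ B (|A ∖ B| ≥ 1) — true.
(b) pipit: |A| = 5, |A ∩ B| = 2; needs |A ∩ B| ≤ 2 — true.
(c) warbler: |A| = 6, |A ∩ B| = 3; needs |A ∖ B| = 3 — true.
(d) sparrow: |A| = 6, |A ∩ B| = 1; needs |A ∩ B| < 2 — true.
(e) wren: |A| = 5, |A ∩ B| = 3; needs |A ∩ B| ≥ |A ∖ B| — true.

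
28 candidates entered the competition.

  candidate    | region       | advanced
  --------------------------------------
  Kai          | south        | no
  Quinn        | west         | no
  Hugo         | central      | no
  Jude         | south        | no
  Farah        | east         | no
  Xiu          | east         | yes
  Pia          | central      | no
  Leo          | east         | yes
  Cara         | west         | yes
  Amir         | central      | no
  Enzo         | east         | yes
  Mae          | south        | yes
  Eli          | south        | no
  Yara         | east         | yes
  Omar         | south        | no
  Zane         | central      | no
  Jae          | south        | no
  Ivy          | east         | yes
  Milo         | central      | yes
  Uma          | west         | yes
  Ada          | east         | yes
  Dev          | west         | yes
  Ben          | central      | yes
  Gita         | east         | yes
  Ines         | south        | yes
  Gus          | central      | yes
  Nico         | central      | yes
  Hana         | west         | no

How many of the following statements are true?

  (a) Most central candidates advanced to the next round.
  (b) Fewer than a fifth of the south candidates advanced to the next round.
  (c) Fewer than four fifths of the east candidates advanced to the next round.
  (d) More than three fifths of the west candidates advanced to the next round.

0

(a) central: |A| = 8, |A ∩ B| = 4; needs |A ∩ B| > |A ∖ B| — false.
(b) south: |A| = 7, |A ∩ B| = 2; needs |A ∩ B| / |A| < 1/5 — false.
(c) east: |A| = 8, |A ∩ B| = 7; needs |A ∩ B| / |A| < 4/5 — false.
(d) west: |A| = 5, |A ∩ B| = 3; needs |A ∩ B| / |A| > 3/5 — false.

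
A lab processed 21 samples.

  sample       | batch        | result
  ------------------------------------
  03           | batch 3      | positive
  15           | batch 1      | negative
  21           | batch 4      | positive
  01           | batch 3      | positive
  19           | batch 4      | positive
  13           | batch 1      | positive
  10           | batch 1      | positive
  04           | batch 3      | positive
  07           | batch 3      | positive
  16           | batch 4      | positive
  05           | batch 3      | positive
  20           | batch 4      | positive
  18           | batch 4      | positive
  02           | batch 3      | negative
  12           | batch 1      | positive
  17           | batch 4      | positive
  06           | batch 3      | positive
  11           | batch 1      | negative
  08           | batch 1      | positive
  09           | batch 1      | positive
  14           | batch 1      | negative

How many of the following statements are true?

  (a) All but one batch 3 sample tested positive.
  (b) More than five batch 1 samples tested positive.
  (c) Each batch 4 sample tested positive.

2

(a) batch 3: |A| = 7, |A ∩ B| = 6; needs |A ∖ B| = 1 — true.
(b) batch 1: |A| = 8, |A ∩ B| = 5; needs |A ∩ B| > 5 — false.
(c) batch 4: |A| = 6, |A ∩ B| = 6; needs A ⊆ B, i.e. every element of A is in B (|A ∖ B| = 0) — true.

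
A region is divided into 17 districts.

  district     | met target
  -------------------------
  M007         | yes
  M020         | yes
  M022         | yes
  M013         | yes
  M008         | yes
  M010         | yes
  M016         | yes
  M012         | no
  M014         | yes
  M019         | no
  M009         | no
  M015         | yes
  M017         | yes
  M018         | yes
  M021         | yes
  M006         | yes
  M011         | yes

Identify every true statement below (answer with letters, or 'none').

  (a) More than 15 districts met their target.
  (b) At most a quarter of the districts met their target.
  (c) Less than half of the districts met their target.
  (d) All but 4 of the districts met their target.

|A| = 17, |A ∩ B| = 14, |A ∖ B| = 3.
(a) |A ∩ B| > 15: fails.
(b) |A ∩ B| / |A| ≤ 1/4: fails.
(c) |A ∩ B| < |A ∖ B|: fails.
(d) |A ∖ B| = 4: fails.

none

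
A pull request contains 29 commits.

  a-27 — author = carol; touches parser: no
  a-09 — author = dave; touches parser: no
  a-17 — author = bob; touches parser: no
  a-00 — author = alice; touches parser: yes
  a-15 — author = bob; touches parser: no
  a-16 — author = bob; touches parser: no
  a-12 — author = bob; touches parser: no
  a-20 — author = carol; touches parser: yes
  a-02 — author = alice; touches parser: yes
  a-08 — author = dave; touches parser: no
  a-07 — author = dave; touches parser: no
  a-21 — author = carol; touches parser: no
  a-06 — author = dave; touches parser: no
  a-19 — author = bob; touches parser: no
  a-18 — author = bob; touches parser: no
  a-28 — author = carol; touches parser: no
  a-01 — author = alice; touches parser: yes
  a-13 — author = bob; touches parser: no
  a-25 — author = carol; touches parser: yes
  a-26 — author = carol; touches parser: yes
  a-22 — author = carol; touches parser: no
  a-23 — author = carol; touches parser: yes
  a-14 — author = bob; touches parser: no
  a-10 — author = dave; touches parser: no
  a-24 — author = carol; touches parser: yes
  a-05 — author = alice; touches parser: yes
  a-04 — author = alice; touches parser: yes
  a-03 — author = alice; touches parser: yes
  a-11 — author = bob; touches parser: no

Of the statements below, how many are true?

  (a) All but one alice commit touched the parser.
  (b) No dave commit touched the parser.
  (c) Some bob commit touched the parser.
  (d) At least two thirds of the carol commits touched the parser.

1

(a) alice: |A| = 6, |A ∩ B| = 6; needs |A ∖ B| = 1 — false.
(b) dave: |A| = 5, |A ∩ B| = 0; needs A ∩ B = ∅ (|A ∩ B| = 0) — true.
(c) bob: |A| = 9, |A ∩ B| = 0; needs A ∩ B ≠ ∅ (|A ∩ B| ≥ 1) — false.
(d) carol: |A| = 9, |A ∩ B| = 5; needs |A ∩ B| / |A| ≥ 2/3 — false.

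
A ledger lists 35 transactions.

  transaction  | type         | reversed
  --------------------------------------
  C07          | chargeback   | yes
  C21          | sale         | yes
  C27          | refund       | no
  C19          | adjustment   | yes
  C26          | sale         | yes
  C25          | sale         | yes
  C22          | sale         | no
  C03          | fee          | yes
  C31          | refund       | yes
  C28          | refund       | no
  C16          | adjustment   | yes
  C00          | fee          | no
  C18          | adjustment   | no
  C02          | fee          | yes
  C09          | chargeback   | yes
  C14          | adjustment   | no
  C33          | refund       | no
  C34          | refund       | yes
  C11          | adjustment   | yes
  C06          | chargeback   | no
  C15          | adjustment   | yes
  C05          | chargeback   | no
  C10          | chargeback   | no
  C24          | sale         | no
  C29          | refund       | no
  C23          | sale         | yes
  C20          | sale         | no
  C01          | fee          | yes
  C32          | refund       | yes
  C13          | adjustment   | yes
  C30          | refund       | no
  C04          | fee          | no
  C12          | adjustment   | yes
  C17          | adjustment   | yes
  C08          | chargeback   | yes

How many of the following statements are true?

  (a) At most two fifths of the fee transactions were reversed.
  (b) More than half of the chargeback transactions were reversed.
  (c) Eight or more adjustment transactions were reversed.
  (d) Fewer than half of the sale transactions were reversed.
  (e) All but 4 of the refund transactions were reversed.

(a) fee: |A| = 5, |A ∩ B| = 3; needs |A ∩ B| / |A| ≤ 2/5 — false.
(b) chargeback: |A| = 6, |A ∩ B| = 3; needs |A ∩ B| > |A ∖ B| — false.
(c) adjustment: |A| = 9, |A ∩ B| = 7; needs |A ∩ B| ≥ 8 — false.
(d) sale: |A| = 7, |A ∩ B| = 4; needs |A ∩ B| < |A ∖ B| — false.
(e) refund: |A| = 8, |A ∩ B| = 3; needs |A ∖ B| = 4 — false.

0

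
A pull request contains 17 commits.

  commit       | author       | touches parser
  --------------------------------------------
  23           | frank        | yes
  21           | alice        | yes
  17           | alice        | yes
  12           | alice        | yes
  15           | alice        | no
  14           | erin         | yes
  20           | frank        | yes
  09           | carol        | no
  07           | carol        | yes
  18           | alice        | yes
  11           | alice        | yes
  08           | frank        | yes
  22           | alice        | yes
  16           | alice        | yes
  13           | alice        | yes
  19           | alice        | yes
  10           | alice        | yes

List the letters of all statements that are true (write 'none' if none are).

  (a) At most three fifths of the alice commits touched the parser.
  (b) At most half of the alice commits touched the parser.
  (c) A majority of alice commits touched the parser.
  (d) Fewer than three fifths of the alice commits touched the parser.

|A| = 11, |A ∩ B| = 10, |A ∖ B| = 1.
(a) |A ∩ B| / |A| ≤ 3/5: fails.
(b) |A ∩ B| ≤ |A ∖ B|: fails.
(c) |A ∩ B| > |A ∖ B|: holds.
(d) |A ∩ B| / |A| < 3/5: fails.

(c)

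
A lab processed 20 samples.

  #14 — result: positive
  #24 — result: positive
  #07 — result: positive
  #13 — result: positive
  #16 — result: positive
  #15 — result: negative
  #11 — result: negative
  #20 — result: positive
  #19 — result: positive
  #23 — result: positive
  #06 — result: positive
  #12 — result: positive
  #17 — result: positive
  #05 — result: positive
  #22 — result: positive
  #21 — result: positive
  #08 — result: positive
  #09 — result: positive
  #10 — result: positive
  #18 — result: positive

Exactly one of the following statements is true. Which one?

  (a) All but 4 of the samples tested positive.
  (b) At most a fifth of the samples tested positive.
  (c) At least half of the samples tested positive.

|A| = 20, |A ∩ B| = 18, |A ∖ B| = 2.
(a) requires |A ∖ B| = 4: false.
(b) requires |A ∩ B| / |A| ≤ 1/5: false.
(c) requires |A ∩ B| ≥ |A ∖ B|: true.

(c)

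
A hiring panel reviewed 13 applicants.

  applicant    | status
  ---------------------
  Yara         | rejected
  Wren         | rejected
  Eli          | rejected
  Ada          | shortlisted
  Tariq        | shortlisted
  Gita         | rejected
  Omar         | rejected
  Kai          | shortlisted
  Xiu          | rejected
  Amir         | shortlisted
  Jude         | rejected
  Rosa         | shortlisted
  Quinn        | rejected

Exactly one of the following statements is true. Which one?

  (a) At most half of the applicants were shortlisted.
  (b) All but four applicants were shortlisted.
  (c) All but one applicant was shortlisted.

(a)

|A| = 13, |A ∩ B| = 5, |A ∖ B| = 8.
(a) requires |A ∩ B| ≤ |A ∖ B|: true.
(b) requires |A ∖ B| = 4: false.
(c) requires |A ∖ B| = 1: false.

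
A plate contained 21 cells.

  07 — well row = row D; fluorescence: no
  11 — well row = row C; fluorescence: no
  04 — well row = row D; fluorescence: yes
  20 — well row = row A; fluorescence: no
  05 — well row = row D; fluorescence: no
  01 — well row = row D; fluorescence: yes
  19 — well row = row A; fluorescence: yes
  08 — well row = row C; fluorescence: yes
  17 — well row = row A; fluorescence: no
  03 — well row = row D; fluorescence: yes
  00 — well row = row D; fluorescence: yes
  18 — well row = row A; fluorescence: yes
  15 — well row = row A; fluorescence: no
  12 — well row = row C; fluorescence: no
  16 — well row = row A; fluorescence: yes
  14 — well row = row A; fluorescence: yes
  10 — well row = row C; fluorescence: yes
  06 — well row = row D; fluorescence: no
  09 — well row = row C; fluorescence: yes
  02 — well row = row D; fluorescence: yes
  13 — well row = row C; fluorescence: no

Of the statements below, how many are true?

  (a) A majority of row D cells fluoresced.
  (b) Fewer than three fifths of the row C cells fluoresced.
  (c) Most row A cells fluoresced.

(a) row D: |A| = 8, |A ∩ B| = 5; needs |A ∩ B| > |A ∖ B| — true.
(b) row C: |A| = 6, |A ∩ B| = 3; needs |A ∩ B| / |A| < 3/5 — true.
(c) row A: |A| = 7, |A ∩ B| = 4; needs |A ∩ B| > |A ∖ B| — true.

3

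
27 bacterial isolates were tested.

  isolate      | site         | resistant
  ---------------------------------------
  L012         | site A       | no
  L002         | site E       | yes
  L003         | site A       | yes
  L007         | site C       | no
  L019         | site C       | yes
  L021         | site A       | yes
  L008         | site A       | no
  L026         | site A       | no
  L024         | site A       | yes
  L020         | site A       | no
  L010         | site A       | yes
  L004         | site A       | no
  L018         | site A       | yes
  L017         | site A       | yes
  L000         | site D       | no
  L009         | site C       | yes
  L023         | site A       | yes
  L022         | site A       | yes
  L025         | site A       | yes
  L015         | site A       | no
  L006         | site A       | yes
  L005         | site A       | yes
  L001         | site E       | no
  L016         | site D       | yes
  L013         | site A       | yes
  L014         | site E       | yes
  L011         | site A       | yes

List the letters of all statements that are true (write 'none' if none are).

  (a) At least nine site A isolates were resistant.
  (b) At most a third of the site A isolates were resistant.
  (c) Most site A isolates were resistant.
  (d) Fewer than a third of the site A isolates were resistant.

|A| = 19, |A ∩ B| = 13, |A ∖ B| = 6.
(a) |A ∩ B| ≥ 9: holds.
(b) |A ∩ B| / |A| ≤ 1/3: fails.
(c) |A ∩ B| > |A ∖ B|: holds.
(d) |A ∩ B| / |A| < 1/3: fails.

(a), (c)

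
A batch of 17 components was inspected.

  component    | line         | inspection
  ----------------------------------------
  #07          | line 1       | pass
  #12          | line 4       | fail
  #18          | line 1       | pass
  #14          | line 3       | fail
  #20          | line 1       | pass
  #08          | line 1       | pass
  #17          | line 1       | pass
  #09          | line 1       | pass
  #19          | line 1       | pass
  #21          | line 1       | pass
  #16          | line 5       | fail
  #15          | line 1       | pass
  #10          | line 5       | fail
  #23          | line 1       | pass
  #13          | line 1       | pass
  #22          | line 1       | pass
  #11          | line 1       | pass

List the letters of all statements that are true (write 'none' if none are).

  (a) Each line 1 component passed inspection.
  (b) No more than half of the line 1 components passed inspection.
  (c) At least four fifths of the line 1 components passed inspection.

(a), (c)

|A| = 13, |A ∩ B| = 13, |A ∖ B| = 0.
(a) A ⊆ B, i.e. every element of A is in B (|A ∖ B| = 0): holds.
(b) |A ∩ B| ≤ |A ∖ B|: fails.
(c) |A ∩ B| / |A| ≥ 4/5: holds.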